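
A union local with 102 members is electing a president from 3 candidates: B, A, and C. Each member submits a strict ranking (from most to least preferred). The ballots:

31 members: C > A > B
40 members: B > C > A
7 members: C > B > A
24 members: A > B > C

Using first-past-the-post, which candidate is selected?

B

First-place votes: B 40, A 24, C 38.
B has the most first-place votes.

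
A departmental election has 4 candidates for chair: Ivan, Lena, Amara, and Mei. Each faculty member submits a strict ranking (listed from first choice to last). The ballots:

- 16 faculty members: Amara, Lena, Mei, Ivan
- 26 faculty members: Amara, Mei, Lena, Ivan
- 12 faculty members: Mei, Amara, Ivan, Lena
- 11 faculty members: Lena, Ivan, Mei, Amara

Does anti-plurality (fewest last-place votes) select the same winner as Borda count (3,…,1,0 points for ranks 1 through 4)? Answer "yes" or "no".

Anti-plurality — last-place votes: Ivan 42, Lena 12, Amara 11, Mei 0. Winner: Mei.
Borda — scores: Ivan 34, Lena 91, Amara 150, Mei 115. Winner: Amara.
The two methods disagree.

no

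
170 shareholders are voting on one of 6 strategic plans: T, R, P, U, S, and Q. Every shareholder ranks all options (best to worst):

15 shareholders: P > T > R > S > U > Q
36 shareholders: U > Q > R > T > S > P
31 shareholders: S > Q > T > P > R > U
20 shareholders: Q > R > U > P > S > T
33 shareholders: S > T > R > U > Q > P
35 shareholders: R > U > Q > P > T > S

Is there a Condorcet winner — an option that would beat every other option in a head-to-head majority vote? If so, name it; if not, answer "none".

Checking pairwise contests:
R beats T 91–79.
Q beats R 87–83.
T beats P 100–70.
R beats U 134–36.
T beats S 86–84.
U beats Q 119–51.
Every option loses at least one head-to-head, so there is no Condorcet winner.

none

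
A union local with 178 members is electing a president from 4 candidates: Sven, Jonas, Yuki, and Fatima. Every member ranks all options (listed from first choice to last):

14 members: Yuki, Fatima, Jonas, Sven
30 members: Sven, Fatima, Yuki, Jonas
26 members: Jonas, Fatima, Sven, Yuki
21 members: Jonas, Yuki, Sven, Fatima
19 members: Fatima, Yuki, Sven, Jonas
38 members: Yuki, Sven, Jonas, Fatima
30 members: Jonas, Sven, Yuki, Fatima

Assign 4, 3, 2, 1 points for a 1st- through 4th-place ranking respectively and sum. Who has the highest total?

Yuki

Sven: 14·1 + 30·4 + 26·2 + 21·2 + 19·2 + 38·3 + 30·3 = 470
Jonas: 14·2 + 30·1 + 26·4 + 21·4 + 19·1 + 38·2 + 30·4 = 461
Yuki: 14·4 + 30·2 + 26·1 + 21·3 + 19·3 + 38·4 + 30·2 = 474
Fatima: 14·3 + 30·3 + 26·3 + 21·1 + 19·4 + 38·1 + 30·1 = 375
Yuki has the highest Borda score (474).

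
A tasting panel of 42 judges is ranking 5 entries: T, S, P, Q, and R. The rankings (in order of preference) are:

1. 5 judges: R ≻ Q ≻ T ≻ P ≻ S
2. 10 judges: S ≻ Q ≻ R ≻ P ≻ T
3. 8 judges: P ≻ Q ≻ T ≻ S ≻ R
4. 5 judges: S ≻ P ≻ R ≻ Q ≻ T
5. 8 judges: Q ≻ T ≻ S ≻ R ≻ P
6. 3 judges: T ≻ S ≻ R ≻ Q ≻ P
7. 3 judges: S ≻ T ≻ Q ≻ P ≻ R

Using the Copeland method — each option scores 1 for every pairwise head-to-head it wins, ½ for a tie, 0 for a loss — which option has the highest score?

T: beats S and R; loses to P and Q → score 2.
S: beats P and R; ties Q; loses to T → score 2.5.
P: beats T; loses to S, Q, and R → score 1.
Q: beats T, P, and R; ties S → score 3.5.
R: beats P; loses to T, S, and Q → score 1.
Q has the best pairwise record.

Q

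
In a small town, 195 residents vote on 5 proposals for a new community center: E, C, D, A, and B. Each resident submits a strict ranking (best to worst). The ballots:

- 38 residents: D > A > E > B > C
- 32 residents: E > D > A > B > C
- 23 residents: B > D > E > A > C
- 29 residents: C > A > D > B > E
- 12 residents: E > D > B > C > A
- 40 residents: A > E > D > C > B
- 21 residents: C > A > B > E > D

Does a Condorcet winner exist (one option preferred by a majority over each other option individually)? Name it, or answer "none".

none

Checking pairwise contests:
A beats E 128–67.
E beats C 145–50.
E beats D 105–90.
D beats A 105–90.
E beats B 122–73.
Every option loses at least one head-to-head, so there is no Condorcet winner.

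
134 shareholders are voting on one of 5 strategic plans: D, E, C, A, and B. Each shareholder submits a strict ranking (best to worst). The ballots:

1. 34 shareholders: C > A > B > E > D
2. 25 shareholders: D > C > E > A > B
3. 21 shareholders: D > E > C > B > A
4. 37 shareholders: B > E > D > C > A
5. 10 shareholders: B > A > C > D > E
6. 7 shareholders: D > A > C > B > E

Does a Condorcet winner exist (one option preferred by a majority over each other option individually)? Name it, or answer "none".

none

Checking pairwise contests:
E beats D 71–63.
C beats E 76–58.
D beats C 90–44.
D beats A 90–44.
C beats B 87–47.
Every option loses at least one head-to-head, so there is no Condorcet winner.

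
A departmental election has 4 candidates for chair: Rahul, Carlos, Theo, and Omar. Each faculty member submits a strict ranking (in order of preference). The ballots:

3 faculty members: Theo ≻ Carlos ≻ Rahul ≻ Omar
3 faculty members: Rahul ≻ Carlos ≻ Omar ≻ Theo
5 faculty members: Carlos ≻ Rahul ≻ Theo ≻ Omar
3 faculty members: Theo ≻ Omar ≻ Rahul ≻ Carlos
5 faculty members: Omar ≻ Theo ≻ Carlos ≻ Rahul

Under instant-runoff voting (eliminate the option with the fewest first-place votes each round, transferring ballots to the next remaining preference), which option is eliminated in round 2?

Round 1: Rahul 3, Carlos 5, Theo 6, Omar 5. Eliminate Rahul.
Round 2: Carlos 8, Theo 6, Omar 5. Eliminate Omar.

Omar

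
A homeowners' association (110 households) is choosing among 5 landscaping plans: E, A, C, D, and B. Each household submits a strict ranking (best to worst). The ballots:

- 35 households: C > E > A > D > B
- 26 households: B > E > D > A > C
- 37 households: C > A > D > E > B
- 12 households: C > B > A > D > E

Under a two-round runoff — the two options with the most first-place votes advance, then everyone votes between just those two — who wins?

C

Round 1 first-place votes: E 0, A 0, C 84, D 0, B 26.
C and B advance.
Runoff: C is preferred to B by 84 voters; B by 26.
C wins the runoff.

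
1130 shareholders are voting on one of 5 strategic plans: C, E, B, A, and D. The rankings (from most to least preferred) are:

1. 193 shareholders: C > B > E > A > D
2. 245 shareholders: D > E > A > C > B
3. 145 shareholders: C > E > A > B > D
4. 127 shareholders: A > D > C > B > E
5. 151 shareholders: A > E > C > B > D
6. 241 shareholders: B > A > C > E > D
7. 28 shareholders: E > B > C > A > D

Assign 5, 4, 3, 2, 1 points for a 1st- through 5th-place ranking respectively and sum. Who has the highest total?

C: 193·5 + 245·2 + 145·5 + 127·3 + 151·3 + 241·3 + 28·3 = 3821
E: 193·3 + 245·4 + 145·4 + 127·1 + 151·4 + 241·2 + 28·5 = 3492
B: 193·4 + 245·1 + 145·2 + 127·2 + 151·2 + 241·5 + 28·4 = 3180
A: 193·2 + 245·3 + 145·3 + 127·5 + 151·5 + 241·4 + 28·2 = 3966
D: 193·1 + 245·5 + 145·1 + 127·4 + 151·1 + 241·1 + 28·1 = 2491
A has the highest Borda score (3966).

A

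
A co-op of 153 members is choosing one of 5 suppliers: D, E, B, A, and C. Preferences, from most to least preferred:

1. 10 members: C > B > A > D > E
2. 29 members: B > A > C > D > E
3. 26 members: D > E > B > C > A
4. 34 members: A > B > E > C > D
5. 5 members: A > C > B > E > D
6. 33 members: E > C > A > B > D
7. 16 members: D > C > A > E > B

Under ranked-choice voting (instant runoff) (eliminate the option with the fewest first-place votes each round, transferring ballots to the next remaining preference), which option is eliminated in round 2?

E

Round 1: D 42, E 33, B 29, A 39, C 10. Eliminate C.
Round 2: D 42, E 33, B 39, A 39. Eliminate E.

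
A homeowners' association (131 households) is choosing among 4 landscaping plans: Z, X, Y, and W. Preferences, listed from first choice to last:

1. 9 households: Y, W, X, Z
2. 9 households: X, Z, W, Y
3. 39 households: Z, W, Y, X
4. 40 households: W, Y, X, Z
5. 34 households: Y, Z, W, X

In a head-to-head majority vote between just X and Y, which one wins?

Y

Voters preferring X to Y: 9; preferring Y to X: 122.
Y wins the head-to-head.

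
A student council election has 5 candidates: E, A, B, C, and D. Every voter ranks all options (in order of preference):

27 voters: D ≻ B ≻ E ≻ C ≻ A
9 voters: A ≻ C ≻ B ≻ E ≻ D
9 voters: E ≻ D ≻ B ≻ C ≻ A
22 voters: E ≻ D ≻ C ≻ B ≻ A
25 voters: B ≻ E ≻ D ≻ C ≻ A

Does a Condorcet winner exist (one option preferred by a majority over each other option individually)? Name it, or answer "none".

none

Checking pairwise contests:
B beats E 61–31.
E beats A 83–9.
D beats B 58–34.
E beats C 83–9.
E beats D 65–27.
Every option loses at least one head-to-head, so there is no Condorcet winner.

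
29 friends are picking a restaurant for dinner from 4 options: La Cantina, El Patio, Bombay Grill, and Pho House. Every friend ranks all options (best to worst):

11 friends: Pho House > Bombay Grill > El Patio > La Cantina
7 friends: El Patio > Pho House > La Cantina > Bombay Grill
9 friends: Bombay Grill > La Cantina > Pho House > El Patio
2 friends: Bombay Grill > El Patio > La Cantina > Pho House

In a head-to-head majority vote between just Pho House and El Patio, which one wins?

Pho House

Voters preferring Pho House to El Patio: 20; preferring El Patio to Pho House: 9.
Pho House wins the head-to-head.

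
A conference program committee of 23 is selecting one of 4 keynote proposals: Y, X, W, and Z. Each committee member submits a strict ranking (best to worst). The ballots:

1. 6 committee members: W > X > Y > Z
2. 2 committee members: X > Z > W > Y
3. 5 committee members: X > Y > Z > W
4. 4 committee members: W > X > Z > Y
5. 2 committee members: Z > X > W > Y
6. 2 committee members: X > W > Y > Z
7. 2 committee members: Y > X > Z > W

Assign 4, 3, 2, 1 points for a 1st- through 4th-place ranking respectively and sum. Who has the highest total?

Y: 6·2 + 2·1 + 5·3 + 4·1 + 2·1 + 2·2 + 2·4 = 47
X: 6·3 + 2·4 + 5·4 + 4·3 + 2·3 + 2·4 + 2·3 = 78
W: 6·4 + 2·2 + 5·1 + 4·4 + 2·2 + 2·3 + 2·1 = 61
Z: 6·1 + 2·3 + 5·2 + 4·2 + 2·4 + 2·1 + 2·2 = 44
X has the highest Borda score (78).

X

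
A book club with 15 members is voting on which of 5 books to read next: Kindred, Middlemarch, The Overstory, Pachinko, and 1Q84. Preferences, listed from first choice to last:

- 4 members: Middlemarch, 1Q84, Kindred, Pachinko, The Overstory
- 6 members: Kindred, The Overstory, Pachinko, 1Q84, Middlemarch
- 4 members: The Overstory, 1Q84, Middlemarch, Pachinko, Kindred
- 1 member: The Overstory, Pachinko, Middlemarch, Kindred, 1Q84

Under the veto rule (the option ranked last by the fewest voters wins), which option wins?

Last-place votes: Kindred 4, Middlemarch 6, The Overstory 4, Pachinko 0, 1Q84 1.
Pachinko is ranked last by the fewest voters, so Pachinko wins.

Pachinko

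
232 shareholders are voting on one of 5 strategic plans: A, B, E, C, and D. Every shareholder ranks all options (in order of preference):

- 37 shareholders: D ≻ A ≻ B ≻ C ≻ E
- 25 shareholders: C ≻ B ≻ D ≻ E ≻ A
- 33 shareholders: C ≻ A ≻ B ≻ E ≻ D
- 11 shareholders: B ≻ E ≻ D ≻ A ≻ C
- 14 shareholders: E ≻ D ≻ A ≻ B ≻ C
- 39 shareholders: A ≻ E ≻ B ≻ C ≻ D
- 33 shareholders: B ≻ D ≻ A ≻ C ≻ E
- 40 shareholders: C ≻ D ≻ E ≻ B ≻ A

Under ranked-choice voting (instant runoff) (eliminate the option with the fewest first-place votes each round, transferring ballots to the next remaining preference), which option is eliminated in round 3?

D

Round 1: A 39, B 44, E 14, C 98, D 37. Eliminate E.
Round 2: A 39, B 44, C 98, D 51. Eliminate A.
Round 3: B 83, C 98, D 51. Eliminate D.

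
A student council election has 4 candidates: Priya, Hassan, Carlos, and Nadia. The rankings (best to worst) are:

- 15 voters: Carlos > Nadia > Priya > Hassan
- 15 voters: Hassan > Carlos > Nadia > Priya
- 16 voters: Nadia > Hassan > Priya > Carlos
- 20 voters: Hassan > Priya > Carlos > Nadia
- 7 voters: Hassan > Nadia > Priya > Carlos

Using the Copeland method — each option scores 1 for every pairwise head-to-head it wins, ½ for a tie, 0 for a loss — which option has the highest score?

Priya: beats Carlos; loses to Hassan and Nadia → score 1.
Hassan: beats Priya, Carlos, and Nadia → score 3.
Carlos: beats Nadia; loses to Priya and Hassan → score 1.
Nadia: beats Priya; loses to Hassan and Carlos → score 1.
Hassan has the best pairwise record.

Hassan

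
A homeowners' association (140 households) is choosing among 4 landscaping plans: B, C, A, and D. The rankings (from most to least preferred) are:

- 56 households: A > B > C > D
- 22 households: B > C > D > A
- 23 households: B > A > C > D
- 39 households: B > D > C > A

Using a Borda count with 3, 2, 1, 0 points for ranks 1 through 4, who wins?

B: 56·2 + 22·3 + 23·3 + 39·3 = 364
C: 56·1 + 22·2 + 23·1 + 39·1 = 162
A: 56·3 + 22·0 + 23·2 + 39·0 = 214
D: 56·0 + 22·1 + 23·0 + 39·2 = 100
B has the highest Borda score (364).

B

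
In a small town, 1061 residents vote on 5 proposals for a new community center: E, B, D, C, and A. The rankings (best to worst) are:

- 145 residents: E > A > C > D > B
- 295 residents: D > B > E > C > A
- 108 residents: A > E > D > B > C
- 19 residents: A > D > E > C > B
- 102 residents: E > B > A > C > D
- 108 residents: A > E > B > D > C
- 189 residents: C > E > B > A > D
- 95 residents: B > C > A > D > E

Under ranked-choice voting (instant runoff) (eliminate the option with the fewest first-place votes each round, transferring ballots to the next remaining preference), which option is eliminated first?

B

Round 1: E 247, B 95, D 295, C 189, A 235. Eliminate B.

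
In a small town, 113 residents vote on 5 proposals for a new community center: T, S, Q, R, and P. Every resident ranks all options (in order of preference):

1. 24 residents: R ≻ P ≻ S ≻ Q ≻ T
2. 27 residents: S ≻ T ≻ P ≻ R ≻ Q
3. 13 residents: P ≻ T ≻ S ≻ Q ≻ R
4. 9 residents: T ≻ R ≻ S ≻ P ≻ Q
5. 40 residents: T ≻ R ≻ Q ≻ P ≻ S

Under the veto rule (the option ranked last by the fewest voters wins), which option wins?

Last-place votes: T 24, S 40, Q 36, R 13, P 0.
P is ranked last by the fewest voters, so P wins.

P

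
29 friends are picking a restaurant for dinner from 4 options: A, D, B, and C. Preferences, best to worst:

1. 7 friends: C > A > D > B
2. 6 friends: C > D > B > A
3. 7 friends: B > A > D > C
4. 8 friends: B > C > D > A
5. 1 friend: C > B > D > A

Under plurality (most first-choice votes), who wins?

First-place votes: A 0, D 0, B 15, C 14.
B has the most first-place votes.

B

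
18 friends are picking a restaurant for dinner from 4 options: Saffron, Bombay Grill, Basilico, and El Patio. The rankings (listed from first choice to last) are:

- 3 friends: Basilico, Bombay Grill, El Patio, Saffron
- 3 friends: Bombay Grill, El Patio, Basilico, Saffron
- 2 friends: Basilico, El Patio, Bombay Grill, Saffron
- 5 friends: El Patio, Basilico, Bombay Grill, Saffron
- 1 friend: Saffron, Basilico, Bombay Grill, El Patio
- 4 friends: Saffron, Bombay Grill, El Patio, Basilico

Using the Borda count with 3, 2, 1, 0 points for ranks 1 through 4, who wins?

El Patio

Saffron: 3·0 + 3·0 + 2·0 + 5·0 + 1·3 + 4·3 = 15
Bombay Grill: 3·2 + 3·3 + 2·1 + 5·1 + 1·1 + 4·2 = 31
Basilico: 3·3 + 3·1 + 2·3 + 5·2 + 1·2 + 4·0 = 30
El Patio: 3·1 + 3·2 + 2·2 + 5·3 + 1·0 + 4·1 = 32
El Patio has the highest Borda score (32).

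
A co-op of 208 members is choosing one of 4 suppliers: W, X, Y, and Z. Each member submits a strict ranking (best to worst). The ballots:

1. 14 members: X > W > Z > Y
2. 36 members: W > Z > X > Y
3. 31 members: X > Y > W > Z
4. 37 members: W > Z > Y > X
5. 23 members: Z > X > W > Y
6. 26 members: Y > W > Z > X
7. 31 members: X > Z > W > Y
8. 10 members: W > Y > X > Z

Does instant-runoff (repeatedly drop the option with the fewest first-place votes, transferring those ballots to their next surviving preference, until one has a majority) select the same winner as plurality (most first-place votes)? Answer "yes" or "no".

yes

Instant-runoff — R1 W 83, X 76, Y 26, Z 23 (Z out); R2 W 83, X 99, Y 26 (Y out); R3 W 109, X 99 (W winner). Winner: W.
Plurality — first-place votes: W 83, X 76, Y 26, Z 23. Winner: W.
The two methods agree.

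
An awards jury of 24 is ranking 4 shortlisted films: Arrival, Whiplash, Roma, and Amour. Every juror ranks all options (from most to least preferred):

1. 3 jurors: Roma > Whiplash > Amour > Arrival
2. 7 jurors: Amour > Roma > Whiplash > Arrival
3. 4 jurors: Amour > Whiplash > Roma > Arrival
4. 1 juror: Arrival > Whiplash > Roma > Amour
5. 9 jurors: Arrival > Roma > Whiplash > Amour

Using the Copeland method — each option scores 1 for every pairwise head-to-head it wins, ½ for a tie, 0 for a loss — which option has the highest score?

Arrival: loses to Whiplash, Roma, and Amour → score 0.
Whiplash: beats Arrival and Amour; loses to Roma → score 2.
Roma: beats Arrival, Whiplash, and Amour → score 3.
Amour: beats Arrival; loses to Whiplash and Roma → score 1.
Roma has the best pairwise record.

Roma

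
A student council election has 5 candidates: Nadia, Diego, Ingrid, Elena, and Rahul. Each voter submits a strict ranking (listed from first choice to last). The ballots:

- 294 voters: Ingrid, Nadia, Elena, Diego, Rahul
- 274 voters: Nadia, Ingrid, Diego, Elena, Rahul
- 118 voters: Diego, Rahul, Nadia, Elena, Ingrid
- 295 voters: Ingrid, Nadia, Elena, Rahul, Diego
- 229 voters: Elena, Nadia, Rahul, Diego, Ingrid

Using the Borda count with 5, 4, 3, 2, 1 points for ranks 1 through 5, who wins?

Nadia

Nadia: 294·4 + 274·5 + 118·3 + 295·4 + 229·4 = 4996
Diego: 294·2 + 274·3 + 118·5 + 295·1 + 229·2 = 2753
Ingrid: 294·5 + 274·4 + 118·1 + 295·5 + 229·1 = 4388
Elena: 294·3 + 274·2 + 118·2 + 295·3 + 229·5 = 3696
Rahul: 294·1 + 274·1 + 118·4 + 295·2 + 229·3 = 2317
Nadia has the highest Borda score (4996).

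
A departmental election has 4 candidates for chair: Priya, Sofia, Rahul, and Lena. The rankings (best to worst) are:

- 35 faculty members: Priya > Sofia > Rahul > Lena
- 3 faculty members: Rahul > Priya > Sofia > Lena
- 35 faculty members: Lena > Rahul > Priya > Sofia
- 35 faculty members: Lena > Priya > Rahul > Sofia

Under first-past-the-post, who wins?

Lena

First-place votes: Priya 35, Sofia 0, Rahul 3, Lena 70.
Lena has the most first-place votes.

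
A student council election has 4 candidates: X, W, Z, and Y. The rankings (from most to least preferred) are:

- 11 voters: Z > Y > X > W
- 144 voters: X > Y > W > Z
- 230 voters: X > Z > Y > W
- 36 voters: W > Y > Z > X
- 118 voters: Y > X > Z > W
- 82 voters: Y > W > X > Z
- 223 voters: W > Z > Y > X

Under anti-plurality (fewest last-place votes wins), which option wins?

Y

Last-place votes: X 259, W 359, Z 226, Y 0.
Y is ranked last by the fewest voters, so Y wins.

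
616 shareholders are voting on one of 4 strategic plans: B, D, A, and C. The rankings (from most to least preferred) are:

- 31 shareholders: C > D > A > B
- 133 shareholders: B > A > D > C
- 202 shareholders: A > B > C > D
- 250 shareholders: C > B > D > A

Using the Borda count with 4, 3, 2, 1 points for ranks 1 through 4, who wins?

B

B: 31·1 + 133·4 + 202·3 + 250·3 = 1919
D: 31·3 + 133·2 + 202·1 + 250·2 = 1061
A: 31·2 + 133·3 + 202·4 + 250·1 = 1519
C: 31·4 + 133·1 + 202·2 + 250·4 = 1661
B has the highest Borda score (1919).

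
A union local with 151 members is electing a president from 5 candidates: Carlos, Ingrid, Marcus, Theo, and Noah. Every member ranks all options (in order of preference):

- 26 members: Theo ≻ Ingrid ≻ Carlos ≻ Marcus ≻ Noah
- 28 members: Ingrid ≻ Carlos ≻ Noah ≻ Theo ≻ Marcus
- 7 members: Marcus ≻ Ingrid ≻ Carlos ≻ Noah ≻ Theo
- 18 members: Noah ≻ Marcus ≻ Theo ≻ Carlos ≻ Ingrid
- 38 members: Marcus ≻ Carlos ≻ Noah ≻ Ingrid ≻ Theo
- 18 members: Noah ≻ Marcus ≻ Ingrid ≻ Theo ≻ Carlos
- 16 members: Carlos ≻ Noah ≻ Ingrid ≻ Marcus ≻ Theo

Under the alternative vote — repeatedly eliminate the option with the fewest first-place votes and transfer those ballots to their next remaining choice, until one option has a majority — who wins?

Round 1: Carlos 16, Ingrid 28, Marcus 45, Theo 26, Noah 36. Eliminate Carlos.
Round 2: Ingrid 28, Marcus 45, Theo 26, Noah 52. Eliminate Theo.
Round 3: Ingrid 54, Marcus 45, Noah 52. Eliminate Marcus.
Round 4: Ingrid 61, Noah 90. Noah has a majority.

Noah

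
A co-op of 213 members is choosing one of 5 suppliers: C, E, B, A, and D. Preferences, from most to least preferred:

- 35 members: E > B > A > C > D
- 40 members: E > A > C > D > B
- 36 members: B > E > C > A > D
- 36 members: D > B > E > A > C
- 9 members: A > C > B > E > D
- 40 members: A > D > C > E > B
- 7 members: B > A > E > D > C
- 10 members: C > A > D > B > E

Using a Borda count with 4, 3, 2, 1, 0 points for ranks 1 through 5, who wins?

E

C: 35·1 + 40·2 + 36·2 + 36·0 + 9·3 + 40·2 + 7·0 + 10·4 = 334
E: 35·4 + 40·4 + 36·3 + 36·2 + 9·1 + 40·1 + 7·2 + 10·0 = 543
B: 35·3 + 40·0 + 36·4 + 36·3 + 9·2 + 40·0 + 7·4 + 10·1 = 413
A: 35·2 + 40·3 + 36·1 + 36·1 + 9·4 + 40·4 + 7·3 + 10·3 = 509
D: 35·0 + 40·1 + 36·0 + 36·4 + 9·0 + 40·3 + 7·1 + 10·2 = 331
E has the highest Borda score (543).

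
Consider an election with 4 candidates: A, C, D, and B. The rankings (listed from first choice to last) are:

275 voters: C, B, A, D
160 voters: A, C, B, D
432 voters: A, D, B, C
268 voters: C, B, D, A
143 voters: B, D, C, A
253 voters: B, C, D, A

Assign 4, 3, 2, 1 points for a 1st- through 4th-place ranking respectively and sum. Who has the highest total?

A: 275·2 + 160·4 + 432·4 + 268·1 + 143·1 + 253·1 = 3582
C: 275·4 + 160·3 + 432·1 + 268·4 + 143·2 + 253·3 = 4129
D: 275·1 + 160·1 + 432·3 + 268·2 + 143·3 + 253·2 = 3202
B: 275·3 + 160·2 + 432·2 + 268·3 + 143·4 + 253·4 = 4397
B has the highest Borda score (4397).

B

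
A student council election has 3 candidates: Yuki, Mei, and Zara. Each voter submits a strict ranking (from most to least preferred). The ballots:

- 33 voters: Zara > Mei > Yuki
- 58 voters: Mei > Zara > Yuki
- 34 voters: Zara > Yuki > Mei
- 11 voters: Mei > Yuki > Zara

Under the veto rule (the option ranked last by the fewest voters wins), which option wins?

Zara

Last-place votes: Yuki 91, Mei 34, Zara 11.
Zara is ranked last by the fewest voters, so Zara wins.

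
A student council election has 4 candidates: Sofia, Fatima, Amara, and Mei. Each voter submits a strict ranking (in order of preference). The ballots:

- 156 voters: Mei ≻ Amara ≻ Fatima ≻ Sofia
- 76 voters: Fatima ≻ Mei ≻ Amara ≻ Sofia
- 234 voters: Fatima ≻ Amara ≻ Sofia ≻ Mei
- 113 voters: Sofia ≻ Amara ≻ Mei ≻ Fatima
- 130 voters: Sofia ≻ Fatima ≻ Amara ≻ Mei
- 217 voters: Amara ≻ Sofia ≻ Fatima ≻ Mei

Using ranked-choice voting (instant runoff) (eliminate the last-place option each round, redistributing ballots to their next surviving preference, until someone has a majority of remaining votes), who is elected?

Amara

Round 1: Sofia 243, Fatima 310, Amara 217, Mei 156. Eliminate Mei.
Round 2: Sofia 243, Fatima 310, Amara 373. Eliminate Sofia.
Round 3: Fatima 440, Amara 486. Amara has a majority.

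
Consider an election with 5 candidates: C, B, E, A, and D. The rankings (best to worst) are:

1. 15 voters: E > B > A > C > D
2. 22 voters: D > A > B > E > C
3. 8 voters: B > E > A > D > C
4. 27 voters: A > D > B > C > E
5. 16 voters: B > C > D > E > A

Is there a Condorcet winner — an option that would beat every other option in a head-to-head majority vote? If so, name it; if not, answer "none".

A

A vs C: 72–16 for A.
A vs B: 49–39 for A.
A vs E: 49–39 for A.
A vs D: 50–38 for A.
A beats every other option head-to-head.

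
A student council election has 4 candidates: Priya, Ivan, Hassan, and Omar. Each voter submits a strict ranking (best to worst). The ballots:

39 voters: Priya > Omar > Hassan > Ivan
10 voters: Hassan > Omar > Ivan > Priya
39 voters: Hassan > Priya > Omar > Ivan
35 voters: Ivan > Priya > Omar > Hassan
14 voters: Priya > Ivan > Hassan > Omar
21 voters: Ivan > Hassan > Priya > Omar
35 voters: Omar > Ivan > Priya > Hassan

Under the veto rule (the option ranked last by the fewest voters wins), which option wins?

Priya

Last-place votes: Priya 10, Ivan 78, Hassan 70, Omar 35.
Priya is ranked last by the fewest voters, so Priya wins.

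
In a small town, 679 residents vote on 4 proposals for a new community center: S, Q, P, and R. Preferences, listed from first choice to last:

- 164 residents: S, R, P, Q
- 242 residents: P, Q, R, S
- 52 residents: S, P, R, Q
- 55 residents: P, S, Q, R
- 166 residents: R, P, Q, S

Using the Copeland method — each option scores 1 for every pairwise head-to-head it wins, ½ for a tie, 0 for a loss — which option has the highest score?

P

S: loses to Q, P, and R → score 0.
Q: beats S; loses to P and R → score 1.
P: beats S, Q, and R → score 3.
R: beats S and Q; loses to P → score 2.
P has the best pairwise record.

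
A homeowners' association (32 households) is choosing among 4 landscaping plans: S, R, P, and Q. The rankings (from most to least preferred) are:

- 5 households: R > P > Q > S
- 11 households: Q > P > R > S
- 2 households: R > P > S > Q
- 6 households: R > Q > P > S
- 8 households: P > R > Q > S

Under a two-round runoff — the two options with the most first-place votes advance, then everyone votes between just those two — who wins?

R

Round 1 first-place votes: S 0, R 13, P 8, Q 11.
R and Q advance.
Runoff: R is preferred to Q by 21 voters; Q by 11.
R wins the runoff.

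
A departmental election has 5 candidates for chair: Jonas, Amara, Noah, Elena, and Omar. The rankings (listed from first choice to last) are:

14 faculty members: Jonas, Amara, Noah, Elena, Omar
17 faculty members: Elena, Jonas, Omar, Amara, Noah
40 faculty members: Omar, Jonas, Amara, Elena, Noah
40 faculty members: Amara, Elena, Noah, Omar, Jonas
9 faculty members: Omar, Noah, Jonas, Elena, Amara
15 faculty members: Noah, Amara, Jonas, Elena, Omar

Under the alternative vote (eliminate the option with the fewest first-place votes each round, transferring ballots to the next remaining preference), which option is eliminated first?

Round 1: Jonas 14, Amara 40, Noah 15, Elena 17, Omar 49. Eliminate Jonas.

Jonas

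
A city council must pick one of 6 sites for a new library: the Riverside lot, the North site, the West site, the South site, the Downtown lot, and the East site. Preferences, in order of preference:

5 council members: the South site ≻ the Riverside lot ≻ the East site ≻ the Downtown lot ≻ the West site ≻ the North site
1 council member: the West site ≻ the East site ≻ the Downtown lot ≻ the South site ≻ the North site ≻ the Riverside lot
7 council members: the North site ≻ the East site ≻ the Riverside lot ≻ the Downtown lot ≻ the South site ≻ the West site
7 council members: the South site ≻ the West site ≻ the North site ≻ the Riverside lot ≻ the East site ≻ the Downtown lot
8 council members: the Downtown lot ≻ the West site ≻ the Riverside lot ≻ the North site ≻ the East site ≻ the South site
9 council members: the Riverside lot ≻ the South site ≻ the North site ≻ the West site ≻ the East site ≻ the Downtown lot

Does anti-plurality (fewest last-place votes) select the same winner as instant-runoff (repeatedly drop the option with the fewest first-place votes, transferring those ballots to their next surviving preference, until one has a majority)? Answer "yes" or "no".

no

Anti-plurality — last-place votes: the Riverside lot 1, the North site 5, the West site 7, the South site 8, the Downtown lot 16, the East site 0. Winner: the East site.
Instant-runoff — R1 the Riverside lot 9, the North site 7, the West site 1, the South site 12, the Downtown lot 8, the East site 0 (the East site out); R2 the Riverside lot 9, the North site 7, the West site 1, the South site 12, the Downtown lot 8 (the West site out); R3 the Riverside lot 9, the North site 7, the South site 12, the Downtown lot 9 (the North site out); R4 the Riverside lot 16, the South site 12, the Downtown lot 9 (the Downtown lot out); R5 the Riverside lot 24, the South site 13 (the Riverside lot winner). Winner: the Riverside lot.
The two methods disagree.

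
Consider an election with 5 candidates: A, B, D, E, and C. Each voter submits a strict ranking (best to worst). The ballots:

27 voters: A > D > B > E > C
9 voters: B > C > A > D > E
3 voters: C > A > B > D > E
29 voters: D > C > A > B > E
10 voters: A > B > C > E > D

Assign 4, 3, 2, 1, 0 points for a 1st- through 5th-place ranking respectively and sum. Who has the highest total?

A

A: 27·4 + 9·2 + 3·3 + 29·2 + 10·4 = 233
B: 27·2 + 9·4 + 3·2 + 29·1 + 10·3 = 155
D: 27·3 + 9·1 + 3·1 + 29·4 + 10·0 = 209
E: 27·1 + 9·0 + 3·0 + 29·0 + 10·1 = 37
C: 27·0 + 9·3 + 3·4 + 29·3 + 10·2 = 146
A has the highest Borda score (233).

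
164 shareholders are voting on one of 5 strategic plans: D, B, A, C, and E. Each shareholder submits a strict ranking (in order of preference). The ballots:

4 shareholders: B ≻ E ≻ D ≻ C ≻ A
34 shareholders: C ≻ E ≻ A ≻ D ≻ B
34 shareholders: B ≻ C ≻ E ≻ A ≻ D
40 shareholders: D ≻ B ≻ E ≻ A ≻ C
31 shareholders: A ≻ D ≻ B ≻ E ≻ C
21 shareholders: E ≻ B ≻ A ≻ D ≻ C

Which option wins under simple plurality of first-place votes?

First-place votes: D 40, B 38, A 31, C 34, E 21.
D has the most first-place votes.

D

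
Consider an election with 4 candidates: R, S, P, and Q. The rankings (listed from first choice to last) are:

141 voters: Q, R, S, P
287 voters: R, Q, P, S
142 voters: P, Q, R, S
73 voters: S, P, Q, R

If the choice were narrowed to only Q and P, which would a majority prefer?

Voters preferring Q to P: 428; preferring P to Q: 215.
Q wins the head-to-head.

Q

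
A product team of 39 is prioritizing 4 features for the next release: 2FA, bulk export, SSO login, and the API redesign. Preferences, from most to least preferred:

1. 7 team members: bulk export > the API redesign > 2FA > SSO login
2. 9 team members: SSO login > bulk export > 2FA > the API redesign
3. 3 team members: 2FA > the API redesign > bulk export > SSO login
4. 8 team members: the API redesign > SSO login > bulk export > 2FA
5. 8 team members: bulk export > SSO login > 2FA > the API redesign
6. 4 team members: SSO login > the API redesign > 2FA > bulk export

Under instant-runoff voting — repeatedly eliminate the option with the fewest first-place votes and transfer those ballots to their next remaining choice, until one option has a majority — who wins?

Round 1: 2FA 3, bulk export 15, SSO login 13, the API redesign 8. Eliminate 2FA.
Round 2: bulk export 15, SSO login 13, the API redesign 11. Eliminate the API redesign.
Round 3: bulk export 18, SSO login 21. SSO login has a majority.

SSO login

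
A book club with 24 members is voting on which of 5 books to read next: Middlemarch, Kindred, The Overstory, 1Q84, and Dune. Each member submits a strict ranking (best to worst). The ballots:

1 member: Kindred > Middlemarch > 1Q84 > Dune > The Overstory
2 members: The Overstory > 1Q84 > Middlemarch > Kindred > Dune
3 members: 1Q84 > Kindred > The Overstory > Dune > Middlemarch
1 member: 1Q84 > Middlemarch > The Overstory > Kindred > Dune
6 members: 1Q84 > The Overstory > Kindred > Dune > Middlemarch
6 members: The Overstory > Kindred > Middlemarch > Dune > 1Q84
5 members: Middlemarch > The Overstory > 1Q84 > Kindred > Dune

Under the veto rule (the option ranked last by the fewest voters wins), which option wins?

Last-place votes: Middlemarch 9, Kindred 0, The Overstory 1, 1Q84 6, Dune 8.
Kindred is ranked last by the fewest voters, so Kindred wins.

Kindred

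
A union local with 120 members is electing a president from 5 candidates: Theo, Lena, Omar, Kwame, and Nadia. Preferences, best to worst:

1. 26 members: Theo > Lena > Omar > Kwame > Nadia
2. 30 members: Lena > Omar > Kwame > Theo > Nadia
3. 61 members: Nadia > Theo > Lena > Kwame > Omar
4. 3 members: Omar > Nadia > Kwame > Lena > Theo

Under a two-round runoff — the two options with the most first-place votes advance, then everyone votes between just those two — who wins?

Nadia

Round 1 first-place votes: Theo 26, Lena 30, Omar 3, Kwame 0, Nadia 61.
Nadia and Lena advance.
Runoff: Nadia is preferred to Lena by 64 voters; Lena by 56.
Nadia wins the runoff.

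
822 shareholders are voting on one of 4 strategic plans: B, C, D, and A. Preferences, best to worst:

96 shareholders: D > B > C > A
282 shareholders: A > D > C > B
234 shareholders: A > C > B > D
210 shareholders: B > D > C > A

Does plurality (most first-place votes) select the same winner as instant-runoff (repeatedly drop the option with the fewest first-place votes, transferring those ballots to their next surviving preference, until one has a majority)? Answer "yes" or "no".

Plurality — first-place votes: B 210, C 0, D 96, A 516. Winner: A.
Instant-runoff — R1 B 210, C 0, D 96, A 516 (A winner). Winner: A.
The two methods agree.

yes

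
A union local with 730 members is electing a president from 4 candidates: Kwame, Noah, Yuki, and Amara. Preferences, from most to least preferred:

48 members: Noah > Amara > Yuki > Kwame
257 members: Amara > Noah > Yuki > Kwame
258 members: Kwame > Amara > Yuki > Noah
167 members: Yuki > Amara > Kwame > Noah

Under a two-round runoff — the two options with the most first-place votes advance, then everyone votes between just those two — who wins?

Round 1 first-place votes: Kwame 258, Noah 48, Yuki 167, Amara 257.
Kwame and Amara advance.
Runoff: Kwame is preferred to Amara by 258 voters; Amara by 472.
Amara wins the runoff.

Amara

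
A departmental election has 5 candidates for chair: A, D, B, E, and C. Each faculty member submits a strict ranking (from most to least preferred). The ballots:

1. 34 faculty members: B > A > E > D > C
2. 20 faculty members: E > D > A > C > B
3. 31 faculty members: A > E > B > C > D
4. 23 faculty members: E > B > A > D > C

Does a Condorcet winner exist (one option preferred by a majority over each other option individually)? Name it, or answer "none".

none

Checking pairwise contests:
B beats A 57–51.
A beats D 88–20.
E beats B 74–34.
A beats E 65–43.
A beats C 108–0.
Every option loses at least one head-to-head, so there is no Condorcet winner.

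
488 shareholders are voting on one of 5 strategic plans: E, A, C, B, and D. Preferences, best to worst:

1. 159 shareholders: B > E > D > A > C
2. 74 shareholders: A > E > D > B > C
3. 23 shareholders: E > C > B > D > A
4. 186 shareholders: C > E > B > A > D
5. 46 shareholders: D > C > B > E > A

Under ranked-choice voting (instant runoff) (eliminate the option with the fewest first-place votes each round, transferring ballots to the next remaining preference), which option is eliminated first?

Round 1: E 23, A 74, C 186, B 159, D 46. Eliminate E.

E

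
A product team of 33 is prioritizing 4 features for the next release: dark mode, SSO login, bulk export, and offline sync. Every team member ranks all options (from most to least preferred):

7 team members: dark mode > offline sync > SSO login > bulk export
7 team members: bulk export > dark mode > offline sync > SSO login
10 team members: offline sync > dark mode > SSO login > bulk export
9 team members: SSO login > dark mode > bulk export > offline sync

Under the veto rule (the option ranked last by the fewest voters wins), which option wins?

Last-place votes: dark mode 0, SSO login 7, bulk export 17, offline sync 9.
dark mode is ranked last by the fewest voters, so dark mode wins.

dark mode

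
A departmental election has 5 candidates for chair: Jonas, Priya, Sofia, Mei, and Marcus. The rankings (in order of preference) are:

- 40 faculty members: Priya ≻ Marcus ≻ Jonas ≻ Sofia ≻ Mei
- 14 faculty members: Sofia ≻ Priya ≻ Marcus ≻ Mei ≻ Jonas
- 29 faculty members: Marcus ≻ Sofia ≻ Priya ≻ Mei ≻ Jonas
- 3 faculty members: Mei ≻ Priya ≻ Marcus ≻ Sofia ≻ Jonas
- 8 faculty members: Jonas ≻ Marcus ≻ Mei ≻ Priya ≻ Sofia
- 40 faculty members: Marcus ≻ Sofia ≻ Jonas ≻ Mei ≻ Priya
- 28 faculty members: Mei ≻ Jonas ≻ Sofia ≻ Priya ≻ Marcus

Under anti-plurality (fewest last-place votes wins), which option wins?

Sofia

Last-place votes: Jonas 46, Priya 40, Sofia 8, Mei 40, Marcus 28.
Sofia is ranked last by the fewest voters, so Sofia wins.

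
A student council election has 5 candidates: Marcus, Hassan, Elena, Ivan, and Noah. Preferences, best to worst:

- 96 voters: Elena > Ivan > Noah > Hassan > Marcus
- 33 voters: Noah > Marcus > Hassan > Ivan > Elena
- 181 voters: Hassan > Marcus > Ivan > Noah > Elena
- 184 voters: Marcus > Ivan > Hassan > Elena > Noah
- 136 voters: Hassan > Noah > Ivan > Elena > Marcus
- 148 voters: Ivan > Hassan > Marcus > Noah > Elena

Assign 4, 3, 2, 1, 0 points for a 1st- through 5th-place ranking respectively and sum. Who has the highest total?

Hassan

Marcus: 96·0 + 33·3 + 181·3 + 184·4 + 136·0 + 148·2 = 1674
Hassan: 96·1 + 33·2 + 181·4 + 184·2 + 136·4 + 148·3 = 2242
Elena: 96·4 + 33·0 + 181·0 + 184·1 + 136·1 + 148·0 = 704
Ivan: 96·3 + 33·1 + 181·2 + 184·3 + 136·2 + 148·4 = 2099
Noah: 96·2 + 33·4 + 181·1 + 184·0 + 136·3 + 148·1 = 1061
Hassan has the highest Borda score (2242).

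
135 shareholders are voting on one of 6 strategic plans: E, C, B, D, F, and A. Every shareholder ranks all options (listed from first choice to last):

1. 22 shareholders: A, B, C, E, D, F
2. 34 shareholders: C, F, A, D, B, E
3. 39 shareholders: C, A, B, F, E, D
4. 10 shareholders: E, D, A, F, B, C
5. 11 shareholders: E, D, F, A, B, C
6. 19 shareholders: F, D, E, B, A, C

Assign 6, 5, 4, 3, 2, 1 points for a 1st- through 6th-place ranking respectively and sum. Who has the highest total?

A

E: 22·3 + 34·1 + 39·2 + 10·6 + 11·6 + 19·4 = 380
C: 22·4 + 34·6 + 39·6 + 10·1 + 11·1 + 19·1 = 566
B: 22·5 + 34·2 + 39·4 + 10·2 + 11·2 + 19·3 = 433
D: 22·2 + 34·3 + 39·1 + 10·5 + 11·5 + 19·5 = 385
F: 22·1 + 34·5 + 39·3 + 10·3 + 11·4 + 19·6 = 497
A: 22·6 + 34·4 + 39·5 + 10·4 + 11·3 + 19·2 = 574
A has the highest Borda score (574).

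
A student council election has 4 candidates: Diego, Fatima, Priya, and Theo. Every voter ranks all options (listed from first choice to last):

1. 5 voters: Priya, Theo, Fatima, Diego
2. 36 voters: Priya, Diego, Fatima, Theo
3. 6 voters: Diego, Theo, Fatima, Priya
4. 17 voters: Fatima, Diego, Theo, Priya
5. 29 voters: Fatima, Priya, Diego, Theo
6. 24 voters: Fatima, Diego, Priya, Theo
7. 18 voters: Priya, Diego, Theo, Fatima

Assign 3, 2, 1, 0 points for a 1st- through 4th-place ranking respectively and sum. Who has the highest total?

Diego: 5·0 + 36·2 + 6·3 + 17·2 + 29·1 + 24·2 + 18·2 = 237
Fatima: 5·1 + 36·1 + 6·1 + 17·3 + 29·3 + 24·3 + 18·0 = 257
Priya: 5·3 + 36·3 + 6·0 + 17·0 + 29·2 + 24·1 + 18·3 = 259
Theo: 5·2 + 36·0 + 6·2 + 17·1 + 29·0 + 24·0 + 18·1 = 57
Priya has the highest Borda score (259).

Priya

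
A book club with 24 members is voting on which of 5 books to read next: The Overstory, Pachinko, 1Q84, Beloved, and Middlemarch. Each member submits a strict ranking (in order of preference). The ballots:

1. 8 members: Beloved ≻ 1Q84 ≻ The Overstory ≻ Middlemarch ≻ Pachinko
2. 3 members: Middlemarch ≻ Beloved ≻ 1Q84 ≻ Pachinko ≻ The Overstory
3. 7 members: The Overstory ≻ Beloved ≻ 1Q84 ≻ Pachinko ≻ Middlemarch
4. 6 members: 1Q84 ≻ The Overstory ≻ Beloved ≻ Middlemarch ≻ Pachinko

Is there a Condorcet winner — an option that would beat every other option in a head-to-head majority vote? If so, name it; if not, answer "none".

none

Checking pairwise contests:
1Q84 beats The Overstory 17–7.
The Overstory beats Pachinko 21–3.
Beloved beats 1Q84 18–6.
The Overstory beats Beloved 13–11.
The Overstory beats Middlemarch 21–3.
Every option loses at least one head-to-head, so there is no Condorcet winner.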